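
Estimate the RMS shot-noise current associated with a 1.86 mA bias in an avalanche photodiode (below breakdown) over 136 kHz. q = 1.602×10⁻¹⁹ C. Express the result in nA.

I_n = √(2qI·B)
2qI·B = 2 × 1.602×10⁻¹⁹ × 1.86×10⁻³ × 1.36×10⁵ = 8.10×10⁻¹⁷ A²
I_n = √(8.10×10⁻¹⁷) = 9.00×10⁻⁹ A = 9.00 nA

9.00 nA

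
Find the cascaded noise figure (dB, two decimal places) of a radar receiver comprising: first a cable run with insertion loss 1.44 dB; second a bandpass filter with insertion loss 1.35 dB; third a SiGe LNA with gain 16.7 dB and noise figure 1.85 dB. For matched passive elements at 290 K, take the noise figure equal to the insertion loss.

4.64 dB

Convert to linear (a loss of L dB is a gain of −L dB): F_i = 10^(NF_i/10), G_i = 10^(G_i,dB/10)
  Stage 1: F_1 = 10^(1.44/10) = 1.393, G_1 = 10^(−1.44/10) = 0.7178
  Stage 2: F_2 = 10^(1.35/10) = 1.365, G_2 = 10^(−1.35/10) = 0.7328
  Stage 3: F_3 = 10^(1.85/10) = 1.531, G_3 = 10^(16.7/10) = 46.77
Friis cascade:
  F = 1.393 + (1.365 − 1)/0.7178 + (1.531 − 1)/0.5260 = 2.911
NF = 10 log₁₀(2.911) = 4.64 dB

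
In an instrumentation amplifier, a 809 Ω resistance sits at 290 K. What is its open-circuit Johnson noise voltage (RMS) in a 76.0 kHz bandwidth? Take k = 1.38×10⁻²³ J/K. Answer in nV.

V_n = √(4kTRB)
4kTRB = 4 × 1.38×10⁻²³ × 290 × 8.09×10² × 7.60×10⁴ = 9.84×10⁻¹³ V²
V_n = √(9.84×10⁻¹³) = 9.92×10⁻⁷ V = 992 nV

992 nV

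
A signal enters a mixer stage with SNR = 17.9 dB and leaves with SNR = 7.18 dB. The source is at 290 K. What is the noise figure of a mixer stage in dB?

10.72 dB

NF (dB) = SNR_in(dB) − SNR_out(dB) when the source is at T₀
NF = 17.9 − 7.18 = 10.72 dB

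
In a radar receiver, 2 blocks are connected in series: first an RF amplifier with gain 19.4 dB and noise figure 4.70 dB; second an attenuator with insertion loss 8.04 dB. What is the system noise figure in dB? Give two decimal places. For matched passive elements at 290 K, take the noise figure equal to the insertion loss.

4.79 dB

Convert to linear (a loss of L dB is a gain of −L dB): F_i = 10^(NF_i/10), G_i = 10^(G_i,dB/10)
  Stage 1: F_1 = 10^(4.70/10) = 2.951, G_1 = 10^(19.4/10) = 87.10
  Stage 2: F_2 = 10^(8.04/10) = 6.368, G_2 = 10^(−8.04/10) = 0.1570
Friis cascade:
  F = 2.951 + (6.368 − 1)/87.10 = 3.013
NF = 10 log₁₀(3.013) = 4.79 dB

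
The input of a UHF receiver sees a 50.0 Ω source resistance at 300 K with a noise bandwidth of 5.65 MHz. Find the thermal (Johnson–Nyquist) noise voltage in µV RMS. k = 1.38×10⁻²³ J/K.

V_n = √(4kTRB)
4kTRB = 4 × 1.38×10⁻²³ × 300 × 5.00×10¹ × 5.65×10⁶ = 4.68×10⁻¹² V²
V_n = √(4.68×10⁻¹²) = 2.16×10⁻⁶ V = 2.16 µV

2.16 µV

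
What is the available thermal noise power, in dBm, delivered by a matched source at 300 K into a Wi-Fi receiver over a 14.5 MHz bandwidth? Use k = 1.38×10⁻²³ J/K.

P_n = kTB = 1.38×10⁻²³ × 300 × 1.45×10⁷ = 6.00×10⁻¹⁴ W
In dBm: 10 log₁₀(6.00×10⁻¹⁴ / 10⁻³) = −102.2 dBm

−102.2 dBm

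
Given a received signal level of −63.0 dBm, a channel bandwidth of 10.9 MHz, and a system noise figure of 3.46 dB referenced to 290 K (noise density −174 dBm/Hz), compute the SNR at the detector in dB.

37.2 dB

Noise floor: N = −174 + 10 log₁₀(B) + NF
10 log₁₀(1.09×10⁷) = 70.37 dB
N = −174 + 70.37 + 3.46 = −100.17 dBm
SNR = P_sig − N = −63.0 − (−100.17) = 37.17 dB → 37.2 dB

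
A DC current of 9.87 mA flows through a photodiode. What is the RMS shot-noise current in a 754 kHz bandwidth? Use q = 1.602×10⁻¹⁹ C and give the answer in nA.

I_n = √(2qI·B)
2qI·B = 2 × 1.602×10⁻¹⁹ × 9.87×10⁻³ × 7.54×10⁵ = 2.38×10⁻¹⁵ A²
I_n = √(2.38×10⁻¹⁵) = 4.88×10⁻⁸ A = 48.8 nA

48.8 nA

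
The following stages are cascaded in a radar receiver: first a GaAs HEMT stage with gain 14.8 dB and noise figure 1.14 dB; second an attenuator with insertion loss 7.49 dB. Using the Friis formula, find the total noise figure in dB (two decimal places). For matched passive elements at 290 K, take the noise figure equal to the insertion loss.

1.62 dB

Convert to linear (a loss of L dB is a gain of −L dB): F_i = 10^(NF_i/10), G_i = 10^(G_i,dB/10)
  Stage 1: F_1 = 10^(1.14/10) = 1.300, G_1 = 10^(14.8/10) = 30.20
  Stage 2: F_2 = 10^(7.49/10) = 5.610, G_2 = 10^(−7.49/10) = 0.1782
Friis cascade:
  F = 1.300 + (5.610 − 1)/30.20 = 1.453
NF = 10 log₁₀(1.453) = 1.62 dB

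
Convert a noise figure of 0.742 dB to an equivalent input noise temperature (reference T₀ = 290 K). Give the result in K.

F = 10^(0.742/10) = 1.18631
T_e = (F − 1)·T₀ = (1.18631 − 1) × 290 = 54.0 K

54.0 K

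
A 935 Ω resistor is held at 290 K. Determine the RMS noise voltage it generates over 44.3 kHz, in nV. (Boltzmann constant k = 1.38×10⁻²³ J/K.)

V_n = √(4kTRB)
4kTRB = 4 × 1.38×10⁻²³ × 290 × 9.35×10² × 4.43×10⁴ = 6.63×10⁻¹³ V²
V_n = √(6.63×10⁻¹³) = 8.14×10⁻⁷ V = 814 nV

814 nV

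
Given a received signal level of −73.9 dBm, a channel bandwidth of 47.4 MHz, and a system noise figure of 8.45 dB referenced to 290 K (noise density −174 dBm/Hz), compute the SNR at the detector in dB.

14.9 dB

Noise floor: N = −174 + 10 log₁₀(B) + NF
10 log₁₀(4.74×10⁷) = 76.76 dB
N = −174 + 76.76 + 8.45 = −88.79 dBm
SNR = P_sig − N = −73.9 − (−88.79) = 14.89 dB → 14.9 dB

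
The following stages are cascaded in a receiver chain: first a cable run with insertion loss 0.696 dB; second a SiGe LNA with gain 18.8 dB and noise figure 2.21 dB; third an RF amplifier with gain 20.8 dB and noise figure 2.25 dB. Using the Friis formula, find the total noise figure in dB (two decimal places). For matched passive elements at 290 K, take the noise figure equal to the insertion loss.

Convert to linear (a loss of L dB is a gain of −L dB): F_i = 10^(NF_i/10), G_i = 10^(G_i,dB/10)
  Stage 1: F_1 = 10^(0.696/10) = 1.174, G_1 = 10^(−0.696/10) = 0.8519
  Stage 2: F_2 = 10^(2.21/10) = 1.663, G_2 = 10^(18.8/10) = 75.86
  Stage 3: F_3 = 10^(2.25/10) = 1.679, G_3 = 10^(20.8/10) = 120.2
Friis cascade:
  F = 1.174 + (1.663 − 1)/0.8519 + (1.679 − 1)/64.62 = 1.963
NF = 10 log₁₀(1.963) = 2.93 dB

2.93 dB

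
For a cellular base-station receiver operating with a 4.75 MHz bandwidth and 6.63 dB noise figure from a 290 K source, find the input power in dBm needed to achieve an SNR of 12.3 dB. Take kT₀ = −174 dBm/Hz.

Sensitivity = −174 + 10 log₁₀(B) + NF + SNR_min
= −174 + 66.77 + 6.63 + 12.3
= −88.30 dBm → −88.3 dBm

−88.3 dBm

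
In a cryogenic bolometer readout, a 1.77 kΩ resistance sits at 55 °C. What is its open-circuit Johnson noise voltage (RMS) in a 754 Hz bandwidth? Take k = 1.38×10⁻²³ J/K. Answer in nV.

155 nV

T = 55 °C + 273.15 = 328.15 K
V_n = √(4kTRB)
4kTRB = 4 × 1.38×10⁻²³ × 328.15 × 1.77×10³ × 7.54×10² = 2.42×10⁻¹⁴ V²
V_n = √(2.42×10⁻¹⁴) = 1.55×10⁻⁷ V = 155 nV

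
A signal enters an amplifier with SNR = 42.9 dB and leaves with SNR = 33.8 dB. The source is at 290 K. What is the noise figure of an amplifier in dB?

9.1 dB

NF (dB) = SNR_in(dB) − SNR_out(dB) when the source is at T₀
NF = 42.9 − 33.8 = 9.1 dB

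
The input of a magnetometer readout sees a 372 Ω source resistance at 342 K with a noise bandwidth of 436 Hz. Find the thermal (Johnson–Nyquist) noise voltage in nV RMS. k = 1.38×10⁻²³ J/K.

V_n = √(4kTRB)
4kTRB = 4 × 1.38×10⁻²³ × 342 × 3.72×10² × 4.36×10² = 3.06×10⁻¹⁵ V²
V_n = √(3.06×10⁻¹⁵) = 5.53×10⁻⁸ V = 55.3 nV

55.3 nV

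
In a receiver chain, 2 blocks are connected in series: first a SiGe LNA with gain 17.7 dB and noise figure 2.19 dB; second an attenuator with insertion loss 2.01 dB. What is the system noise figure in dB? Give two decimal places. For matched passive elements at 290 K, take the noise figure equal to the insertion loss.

2.22 dB

Convert to linear (a loss of L dB is a gain of −L dB): F_i = 10^(NF_i/10), G_i = 10^(G_i,dB/10)
  Stage 1: F_1 = 10^(2.19/10) = 1.656, G_1 = 10^(17.7/10) = 58.88
  Stage 2: F_2 = 10^(2.01/10) = 1.589, G_2 = 10^(−2.01/10) = 0.6295
Friis cascade:
  F = 1.656 + (1.589 − 1)/58.88 = 1.666
NF = 10 log₁₀(1.666) = 2.22 dB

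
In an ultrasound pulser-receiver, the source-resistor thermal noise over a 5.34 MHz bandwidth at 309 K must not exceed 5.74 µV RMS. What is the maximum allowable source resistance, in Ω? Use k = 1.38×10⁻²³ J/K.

362 Ω

Johnson–Nyquist: V_n = √(4kTRB) ⇒ R = V_n² / (4kTB)
4kTB = 4 × 1.38×10⁻²³ × 309 × 5.34×10⁶ = 9.11×10⁻¹⁴
R = (5.74×10⁻⁶)² / 9.11×10⁻¹⁴ = 3.62×10² Ω = 362 Ω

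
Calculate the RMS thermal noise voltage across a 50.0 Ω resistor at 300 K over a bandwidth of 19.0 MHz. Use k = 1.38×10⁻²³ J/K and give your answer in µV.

3.97 µV

V_n = √(4kTRB)
4kTRB = 4 × 1.38×10⁻²³ × 300 × 5.00×10¹ × 1.90×10⁷ = 1.57×10⁻¹¹ V²
V_n = √(1.57×10⁻¹¹) = 3.97×10⁻⁶ V = 3.97 µV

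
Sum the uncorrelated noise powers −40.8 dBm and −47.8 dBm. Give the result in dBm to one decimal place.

−40.0 dBm

Convert to linear, add, convert back:
P₁ = 8.32×10⁻⁸ W, P₂ = 1.66×10⁻⁸ W
P_tot = 9.98×10⁻⁸ W → 10 log₁₀(P_tot / 10⁻³) = −40.0 dBm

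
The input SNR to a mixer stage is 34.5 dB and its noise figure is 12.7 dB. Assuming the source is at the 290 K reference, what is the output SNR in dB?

21.8 dB

By definition F = SNR_in/SNR_out, so in dB: SNR_out = SNR_in − NF
SNR_out = 34.5 − 12.7 = 21.8 dB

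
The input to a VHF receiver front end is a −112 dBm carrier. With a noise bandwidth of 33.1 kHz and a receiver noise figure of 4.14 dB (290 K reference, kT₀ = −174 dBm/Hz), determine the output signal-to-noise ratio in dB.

Noise floor: N = −174 + 10 log₁₀(B) + NF
10 log₁₀(3.31×10⁴) = 45.2 dB
N = −174 + 45.2 + 4.14 = −124.66 dBm
SNR = P_sig − N = −112 − (−124.66) = 12.66 dB → 12.7 dB

12.7 dB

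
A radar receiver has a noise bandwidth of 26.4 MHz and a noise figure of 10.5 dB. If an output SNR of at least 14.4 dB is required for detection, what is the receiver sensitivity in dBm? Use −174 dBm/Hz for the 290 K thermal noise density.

Sensitivity = −174 + 10 log₁₀(B) + NF + SNR_min
= −174 + 74.22 + 10.5 + 14.4
= −74.88 dBm → −74.9 dBm

−74.9 dBm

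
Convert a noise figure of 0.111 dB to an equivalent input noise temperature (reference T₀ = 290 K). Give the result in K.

F = 10^(0.111/10) = 1.02589
T_e = (F − 1)·T₀ = (1.02589 − 1) × 290 = 7.51 K

7.51 K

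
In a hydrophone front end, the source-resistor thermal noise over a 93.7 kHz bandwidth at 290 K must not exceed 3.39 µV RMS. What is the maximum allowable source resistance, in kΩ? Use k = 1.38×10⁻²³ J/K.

Johnson–Nyquist: V_n = √(4kTRB) ⇒ R = V_n² / (4kTB)
4kTB = 4 × 1.38×10⁻²³ × 290 × 9.37×10⁴ = 1.50×10⁻¹⁵
R = (3.39×10⁻⁶)² / 1.50×10⁻¹⁵ = 7.66×10³ Ω = 7.66 kΩ

7.66 kΩ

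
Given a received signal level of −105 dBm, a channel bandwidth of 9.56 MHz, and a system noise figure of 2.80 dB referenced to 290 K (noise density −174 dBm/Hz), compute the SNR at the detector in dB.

Noise floor: N = −174 + 10 log₁₀(B) + NF
10 log₁₀(9.56×10⁶) = 69.8 dB
N = −174 + 69.8 + 2.80 = −101.40 dBm
SNR = P_sig − N = −105 − (−101.40) = −3.60 dB → −3.6 dB

−3.6 dB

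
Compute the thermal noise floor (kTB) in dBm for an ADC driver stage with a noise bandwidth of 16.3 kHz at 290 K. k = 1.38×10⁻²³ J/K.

−131.9 dBm

P_n = kTB = 1.38×10⁻²³ × 290 × 1.63×10⁴ = 6.52×10⁻¹⁷ W
In dBm: 10 log₁₀(6.52×10⁻¹⁷ / 10⁻³) = −131.9 dBm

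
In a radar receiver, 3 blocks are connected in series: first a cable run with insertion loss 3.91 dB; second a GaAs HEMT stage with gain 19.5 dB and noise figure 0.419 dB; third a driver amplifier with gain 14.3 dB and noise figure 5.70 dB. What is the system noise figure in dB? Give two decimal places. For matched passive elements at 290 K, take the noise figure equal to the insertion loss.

Convert to linear (a loss of L dB is a gain of −L dB): F_i = 10^(NF_i/10), G_i = 10^(G_i,dB/10)
  Stage 1: F_1 = 10^(3.91/10) = 2.460, G_1 = 10^(−3.91/10) = 0.4064
  Stage 2: F_2 = 10^(0.419/10) = 1.101, G_2 = 10^(19.5/10) = 89.13
  Stage 3: F_3 = 10^(5.70/10) = 3.715, G_3 = 10^(14.3/10) = 26.92
Friis cascade:
  F = 2.460 + (1.101 − 1)/0.4064 + (3.715 − 1)/36.22 = 2.785
NF = 10 log₁₀(2.785) = 4.45 dB

4.45 dB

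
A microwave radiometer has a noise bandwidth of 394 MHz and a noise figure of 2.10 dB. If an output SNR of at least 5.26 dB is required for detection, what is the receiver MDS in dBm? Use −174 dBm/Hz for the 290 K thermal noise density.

Sensitivity = −174 + 10 log₁₀(B) + NF + SNR_min
= −174 + 85.95 + 2.10 + 5.26
= −80.69 dBm → −80.7 dBm

−80.7 dBm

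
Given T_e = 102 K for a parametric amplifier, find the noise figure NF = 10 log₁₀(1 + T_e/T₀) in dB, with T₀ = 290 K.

1.31 dB

F = 1 + T_e/T₀ = 1 + 102/290 = 1.35172
NF = 10 log₁₀(1.35172) = 1.31 dB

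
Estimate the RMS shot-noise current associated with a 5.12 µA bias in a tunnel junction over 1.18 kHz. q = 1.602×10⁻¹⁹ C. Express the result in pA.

I_n = √(2qI·B)
2qI·B = 2 × 1.602×10⁻¹⁹ × 5.12×10⁻⁶ × 1.18×10³ = 1.94×10⁻²¹ A²
I_n = √(1.94×10⁻²¹) = 4.40×10⁻¹¹ A = 44.0 pA

44.0 pA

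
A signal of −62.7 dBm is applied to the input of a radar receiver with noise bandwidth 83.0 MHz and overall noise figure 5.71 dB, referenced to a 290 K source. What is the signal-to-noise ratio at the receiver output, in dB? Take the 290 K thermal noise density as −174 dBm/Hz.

Noise floor: N = −174 + 10 log₁₀(B) + NF
10 log₁₀(8.30×10⁷) = 79.19 dB
N = −174 + 79.19 + 5.71 = −89.10 dBm
SNR = P_sig − N = −62.7 − (−89.10) = 26.40 dB → 26.4 dB

26.4 dB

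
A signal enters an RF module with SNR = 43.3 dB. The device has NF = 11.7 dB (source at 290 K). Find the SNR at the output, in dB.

By definition F = SNR_in/SNR_out, so in dB: SNR_out = SNR_in − NF
SNR_out = 43.3 − 11.7 = 31.6 dB

31.6 dB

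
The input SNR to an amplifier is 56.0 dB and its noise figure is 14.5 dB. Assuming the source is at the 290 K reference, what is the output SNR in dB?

By definition F = SNR_in/SNR_out, so in dB: SNR_out = SNR_in − NF
SNR_out = 56.0 − 14.5 = 41.5 dB

41.5 dB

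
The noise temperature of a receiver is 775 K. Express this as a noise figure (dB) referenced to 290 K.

F = 1 + T_e/T₀ = 1 + 775/290 = 3.67241
NF = 10 log₁₀(3.67241) = 5.65 dB

5.65 dB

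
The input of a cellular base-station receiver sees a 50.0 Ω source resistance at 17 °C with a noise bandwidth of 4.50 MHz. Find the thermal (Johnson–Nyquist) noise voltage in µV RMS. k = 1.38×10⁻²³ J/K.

1.90 µV

T = 17 °C + 273.15 = 290.15 K
V_n = √(4kTRB)
4kTRB = 4 × 1.38×10⁻²³ × 290.15 × 5.00×10¹ × 4.50×10⁶ = 3.60×10⁻¹² V²
V_n = √(3.60×10⁻¹²) = 1.90×10⁻⁶ V = 1.90 µV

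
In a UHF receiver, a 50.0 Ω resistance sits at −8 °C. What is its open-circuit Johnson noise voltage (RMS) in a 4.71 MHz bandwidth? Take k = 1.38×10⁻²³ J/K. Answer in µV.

1.86 µV

T = −8 °C + 273.15 = 265.15 K
V_n = √(4kTRB)
4kTRB = 4 × 1.38×10⁻²³ × 265.15 × 5.00×10¹ × 4.71×10⁶ = 3.45×10⁻¹² V²
V_n = √(3.45×10⁻¹²) = 1.86×10⁻⁶ V = 1.86 µV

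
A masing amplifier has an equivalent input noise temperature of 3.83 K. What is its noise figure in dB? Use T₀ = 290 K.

0.057 dB

F = 1 + T_e/T₀ = 1 + 3.83/290 = 1.01321
NF = 10 log₁₀(1.01321) = 0.057 dB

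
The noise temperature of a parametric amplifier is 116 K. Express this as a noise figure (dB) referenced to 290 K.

F = 1 + T_e/T₀ = 1 + 116/290 = 1.4
NF = 10 log₁₀(1.4) = 1.46 dB

1.46 dB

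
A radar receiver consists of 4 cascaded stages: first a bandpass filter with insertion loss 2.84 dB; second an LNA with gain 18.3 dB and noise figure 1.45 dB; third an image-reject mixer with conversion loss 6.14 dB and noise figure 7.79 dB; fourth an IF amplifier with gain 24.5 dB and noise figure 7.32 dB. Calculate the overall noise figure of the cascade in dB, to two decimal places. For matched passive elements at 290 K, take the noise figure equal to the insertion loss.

5.24 dB

Convert to linear (a loss of L dB is a gain of −L dB): F_i = 10^(NF_i/10), G_i = 10^(G_i,dB/10)
  Stage 1: F_1 = 10^(2.84/10) = 1.923, G_1 = 10^(−2.84/10) = 0.5200
  Stage 2: F_2 = 10^(1.45/10) = 1.396, G_2 = 10^(18.3/10) = 67.61
  Stage 3: F_3 = 10^(7.79/10) = 6.012, G_3 = 10^(−6.14/10) = 0.2432
  Stage 4: F_4 = 10^(7.32/10) = 5.395, G_4 = 10^(24.5/10) = 281.8
Friis cascade:
  F = 1.923 + (1.396 − 1)/0.5200 + (6.012 − 1)/35.16 + (5.395 − 1)/8.551 = 3.342
NF = 10 log₁₀(3.342) = 5.24 dB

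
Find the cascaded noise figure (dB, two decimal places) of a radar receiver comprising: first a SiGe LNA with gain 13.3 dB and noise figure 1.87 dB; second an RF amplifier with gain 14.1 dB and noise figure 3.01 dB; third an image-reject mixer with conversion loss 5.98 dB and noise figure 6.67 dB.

2.02 dB

Convert to linear (a loss of L dB is a gain of −L dB): F_i = 10^(NF_i/10), G_i = 10^(G_i,dB/10)
  Stage 1: F_1 = 10^(1.87/10) = 1.538, G_1 = 10^(13.3/10) = 21.38
  Stage 2: F_2 = 10^(3.01/10) = 2.000, G_2 = 10^(14.1/10) = 25.70
  Stage 3: F_3 = 10^(6.67/10) = 4.645, G_3 = 10^(−5.98/10) = 0.2523
Friis cascade:
  F = 1.538 + (2.000 − 1)/21.38 + (4.645 − 1)/549.5 = 1.592
NF = 10 log₁₀(1.592) = 2.02 dB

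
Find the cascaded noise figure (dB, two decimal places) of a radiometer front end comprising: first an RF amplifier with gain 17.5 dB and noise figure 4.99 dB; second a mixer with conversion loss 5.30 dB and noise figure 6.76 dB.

5.08 dB

Convert to linear (a loss of L dB is a gain of −L dB): F_i = 10^(NF_i/10), G_i = 10^(G_i,dB/10)
  Stage 1: F_1 = 10^(4.99/10) = 3.155, G_1 = 10^(17.5/10) = 56.23
  Stage 2: F_2 = 10^(6.76/10) = 4.742, G_2 = 10^(−5.30/10) = 0.2951
Friis cascade:
  F = 3.155 + (4.742 − 1)/56.23 = 3.222
NF = 10 log₁₀(3.222) = 5.08 dB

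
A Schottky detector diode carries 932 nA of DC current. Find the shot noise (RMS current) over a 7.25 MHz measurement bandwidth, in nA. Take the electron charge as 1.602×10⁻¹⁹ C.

1.47 nA

I_n = √(2qI·B)
2qI·B = 2 × 1.602×10⁻¹⁹ × 9.32×10⁻⁷ × 7.25×10⁶ = 2.16×10⁻¹⁸ A²
I_n = √(2.16×10⁻¹⁸) = 1.47×10⁻⁹ A = 1.47 nA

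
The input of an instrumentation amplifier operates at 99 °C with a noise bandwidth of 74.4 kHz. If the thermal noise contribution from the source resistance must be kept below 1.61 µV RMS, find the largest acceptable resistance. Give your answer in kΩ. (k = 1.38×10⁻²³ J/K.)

1.70 kΩ

T = 99 °C + 273.15 = 372.15 K
Johnson–Nyquist: V_n = √(4kTRB) ⇒ R = V_n² / (4kTB)
4kTB = 4 × 1.38×10⁻²³ × 372.15 × 7.44×10⁴ = 1.53×10⁻¹⁵
R = (1.61×10⁻⁶)² / 1.53×10⁻¹⁵ = 1.70×10³ Ω = 1.70 kΩ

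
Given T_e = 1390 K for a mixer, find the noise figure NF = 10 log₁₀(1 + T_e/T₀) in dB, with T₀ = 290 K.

7.63 dB

F = 1 + T_e/T₀ = 1 + 1390/290 = 5.7931
NF = 10 log₁₀(5.7931) = 7.63 dB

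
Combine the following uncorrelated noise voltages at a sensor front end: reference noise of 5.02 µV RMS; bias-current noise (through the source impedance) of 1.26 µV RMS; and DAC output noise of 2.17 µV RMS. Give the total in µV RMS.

Uncorrelated sources add in power (mean-square): V_tot = √(ΣV_i²)
V_tot = √[(5.02×10⁻⁶)² + (1.26×10⁻⁶)² + (2.17×10⁻⁶)²] = 5.61×10⁻⁶ V = 5.61 µV

5.61 µV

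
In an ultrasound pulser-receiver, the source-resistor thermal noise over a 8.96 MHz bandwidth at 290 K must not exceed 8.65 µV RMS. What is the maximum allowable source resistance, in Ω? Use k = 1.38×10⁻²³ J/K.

Johnson–Nyquist: V_n = √(4kTRB) ⇒ R = V_n² / (4kTB)
4kTB = 4 × 1.38×10⁻²³ × 290 × 8.96×10⁶ = 1.43×10⁻¹³
R = (8.65×10⁻⁶)² / 1.43×10⁻¹³ = 5.22×10² Ω = 522 Ω

522 Ω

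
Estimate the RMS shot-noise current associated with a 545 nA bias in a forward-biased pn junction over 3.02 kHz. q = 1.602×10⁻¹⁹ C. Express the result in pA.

I_n = √(2qI·B)
2qI·B = 2 × 1.602×10⁻¹⁹ × 5.45×10⁻⁷ × 3.02×10³ = 5.27×10⁻²² A²
I_n = √(5.27×10⁻²²) = 2.30×10⁻¹¹ A = 23.0 pA

23.0 pA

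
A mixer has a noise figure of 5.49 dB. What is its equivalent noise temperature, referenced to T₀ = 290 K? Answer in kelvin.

F = 10^(5.49/10) = 3.53997
T_e = (F − 1)·T₀ = (3.53997 − 1) × 290 = 737 K

737 K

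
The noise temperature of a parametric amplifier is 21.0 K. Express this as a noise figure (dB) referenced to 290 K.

F = 1 + T_e/T₀ = 1 + 21.0/290 = 1.07241
NF = 10 log₁₀(1.07241) = 0.304 dB

0.304 dB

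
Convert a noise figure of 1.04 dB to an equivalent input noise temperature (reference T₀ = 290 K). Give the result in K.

F = 10^(1.04/10) = 1.27057
T_e = (F − 1)·T₀ = (1.27057 − 1) × 290 = 78.5 K

78.5 K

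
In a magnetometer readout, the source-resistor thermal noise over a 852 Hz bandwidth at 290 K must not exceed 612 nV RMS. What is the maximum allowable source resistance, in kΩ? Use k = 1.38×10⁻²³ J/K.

27.5 kΩ

Johnson–Nyquist: V_n = √(4kTRB) ⇒ R = V_n² / (4kTB)
4kTB = 4 × 1.38×10⁻²³ × 290 × 8.52×10² = 1.36×10⁻¹⁷
R = (6.12×10⁻⁷)² / 1.36×10⁻¹⁷ = 2.75×10⁴ Ω = 27.5 kΩ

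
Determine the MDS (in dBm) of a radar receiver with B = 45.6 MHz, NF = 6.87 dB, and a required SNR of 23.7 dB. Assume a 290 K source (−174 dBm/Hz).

Sensitivity = −174 + 10 log₁₀(B) + NF + SNR_min
= −174 + 76.59 + 6.87 + 23.7
= −66.84 dBm → −66.8 dBm

−66.8 dBm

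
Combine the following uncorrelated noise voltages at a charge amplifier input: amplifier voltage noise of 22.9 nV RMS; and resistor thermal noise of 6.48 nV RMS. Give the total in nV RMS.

23.8 nV

Uncorrelated sources add in power (mean-square): V_tot = √(ΣV_i²)
V_tot = √[(2.29×10⁻⁸)² + (6.48×10⁻⁹)²] = 2.38×10⁻⁸ V = 23.8 nV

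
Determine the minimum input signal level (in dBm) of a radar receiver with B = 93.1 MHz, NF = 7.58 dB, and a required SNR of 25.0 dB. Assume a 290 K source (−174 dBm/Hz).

−61.7 dBm

Sensitivity = −174 + 10 log₁₀(B) + NF + SNR_min
= −174 + 79.69 + 7.58 + 25.0
= −61.73 dBm → −61.7 dBm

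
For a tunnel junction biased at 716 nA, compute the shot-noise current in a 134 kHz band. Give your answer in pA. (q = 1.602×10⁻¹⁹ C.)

175 pA

I_n = √(2qI·B)
2qI·B = 2 × 1.602×10⁻¹⁹ × 7.16×10⁻⁷ × 1.34×10⁵ = 3.07×10⁻²⁰ A²
I_n = √(3.07×10⁻²⁰) = 1.75×10⁻¹⁰ A = 175 pA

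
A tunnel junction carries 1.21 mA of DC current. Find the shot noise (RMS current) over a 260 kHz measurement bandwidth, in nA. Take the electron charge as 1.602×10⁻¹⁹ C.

10.0 nA

I_n = √(2qI·B)
2qI·B = 2 × 1.602×10⁻¹⁹ × 1.21×10⁻³ × 2.60×10⁵ = 1.01×10⁻¹⁶ A²
I_n = √(1.01×10⁻¹⁶) = 1.00×10⁻⁸ A = 10.0 nA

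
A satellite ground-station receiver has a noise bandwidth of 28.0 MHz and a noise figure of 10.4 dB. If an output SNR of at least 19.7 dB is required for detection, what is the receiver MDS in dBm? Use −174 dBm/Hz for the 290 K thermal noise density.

Sensitivity = −174 + 10 log₁₀(B) + NF + SNR_min
= −174 + 74.47 + 10.4 + 19.7
= −69.43 dBm → −69.4 dBm

−69.4 dBm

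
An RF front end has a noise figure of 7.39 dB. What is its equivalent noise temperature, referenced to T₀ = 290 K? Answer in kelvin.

F = 10^(7.39/10) = 5.48277
T_e = (F − 1)·T₀ = (5.48277 − 1) × 290 = 1300 K

1300 K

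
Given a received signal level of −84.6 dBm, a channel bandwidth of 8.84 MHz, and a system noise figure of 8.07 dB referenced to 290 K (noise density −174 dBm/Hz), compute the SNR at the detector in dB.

Noise floor: N = −174 + 10 log₁₀(B) + NF
10 log₁₀(8.84×10⁶) = 69.46 dB
N = −174 + 69.46 + 8.07 = −96.47 dBm
SNR = P_sig − N = −84.6 − (−96.47) = 11.87 dB → 11.9 dB

11.9 dB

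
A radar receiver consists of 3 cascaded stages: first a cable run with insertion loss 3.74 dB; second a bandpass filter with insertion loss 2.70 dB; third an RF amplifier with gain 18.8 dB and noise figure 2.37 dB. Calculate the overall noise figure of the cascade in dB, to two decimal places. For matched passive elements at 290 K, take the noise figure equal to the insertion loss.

Convert to linear (a loss of L dB is a gain of −L dB): F_i = 10^(NF_i/10), G_i = 10^(G_i,dB/10)
  Stage 1: F_1 = 10^(3.74/10) = 2.366, G_1 = 10^(−3.74/10) = 0.4227
  Stage 2: F_2 = 10^(2.70/10) = 1.862, G_2 = 10^(−2.70/10) = 0.5370
  Stage 3: F_3 = 10^(2.37/10) = 1.726, G_3 = 10^(18.8/10) = 75.86
Friis cascade:
  F = 2.366 + (1.862 − 1)/0.4227 + (1.726 − 1)/0.2270 = 7.603
NF = 10 log₁₀(7.603) = 8.81 dB

8.81 dB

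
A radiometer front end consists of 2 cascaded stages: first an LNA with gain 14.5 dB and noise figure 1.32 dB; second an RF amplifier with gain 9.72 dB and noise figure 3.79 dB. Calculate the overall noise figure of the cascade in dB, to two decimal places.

1.48 dB

Convert to linear (a loss of L dB is a gain of −L dB): F_i = 10^(NF_i/10), G_i = 10^(G_i,dB/10)
  Stage 1: F_1 = 10^(1.32/10) = 1.355, G_1 = 10^(14.5/10) = 28.18
  Stage 2: F_2 = 10^(3.79/10) = 2.393, G_2 = 10^(9.72/10) = 9.376
Friis cascade:
  F = 1.355 + (2.393 − 1)/28.18 = 1.405
NF = 10 log₁₀(1.405) = 1.48 dB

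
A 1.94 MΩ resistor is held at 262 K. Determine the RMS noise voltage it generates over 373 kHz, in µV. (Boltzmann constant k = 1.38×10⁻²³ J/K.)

102 µV

V_n = √(4kTRB)
4kTRB = 4 × 1.38×10⁻²³ × 262 × 1.94×10⁶ × 3.73×10⁵ = 1.05×10⁻⁸ V²
V_n = √(1.05×10⁻⁸) = 1.02×10⁻⁴ V = 102 µV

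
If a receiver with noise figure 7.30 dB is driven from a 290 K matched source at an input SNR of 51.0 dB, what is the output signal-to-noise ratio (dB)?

43.70 dB

By definition F = SNR_in/SNR_out, so in dB: SNR_out = SNR_in − NF
SNR_out = 51.0 − 7.30 = 43.70 dB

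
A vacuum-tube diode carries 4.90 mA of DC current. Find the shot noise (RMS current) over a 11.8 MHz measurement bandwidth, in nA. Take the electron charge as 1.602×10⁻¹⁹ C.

136 nA

I_n = √(2qI·B)
2qI·B = 2 × 1.602×10⁻¹⁹ × 4.90×10⁻³ × 1.18×10⁷ = 1.85×10⁻¹⁴ A²
I_n = √(1.85×10⁻¹⁴) = 1.36×10⁻⁷ A = 136 nA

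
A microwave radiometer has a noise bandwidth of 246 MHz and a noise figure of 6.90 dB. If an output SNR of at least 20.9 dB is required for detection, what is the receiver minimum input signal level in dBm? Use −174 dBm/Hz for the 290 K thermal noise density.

Sensitivity = −174 + 10 log₁₀(B) + NF + SNR_min
= −174 + 83.91 + 6.90 + 20.9
= −62.29 dBm → −62.3 dBm

−62.3 dBm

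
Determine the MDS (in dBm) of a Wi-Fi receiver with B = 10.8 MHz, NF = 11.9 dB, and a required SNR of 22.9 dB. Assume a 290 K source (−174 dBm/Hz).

Sensitivity = −174 + 10 log₁₀(B) + NF + SNR_min
= −174 + 70.33 + 11.9 + 22.9
= −68.87 dBm → −68.9 dBm

−68.9 dBm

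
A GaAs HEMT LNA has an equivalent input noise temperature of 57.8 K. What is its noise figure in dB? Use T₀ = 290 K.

0.789 dB

F = 1 + T_e/T₀ = 1 + 57.8/290 = 1.19931
NF = 10 log₁₀(1.19931) = 0.789 dB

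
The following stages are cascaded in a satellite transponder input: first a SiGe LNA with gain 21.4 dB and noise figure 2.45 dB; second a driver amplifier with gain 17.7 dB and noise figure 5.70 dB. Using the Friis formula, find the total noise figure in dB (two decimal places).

Convert to linear (a loss of L dB is a gain of −L dB): F_i = 10^(NF_i/10), G_i = 10^(G_i,dB/10)
  Stage 1: F_1 = 10^(2.45/10) = 1.758, G_1 = 10^(21.4/10) = 138.0
  Stage 2: F_2 = 10^(5.70/10) = 3.715, G_2 = 10^(17.7/10) = 58.88
Friis cascade:
  F = 1.758 + (3.715 − 1)/138.0 = 1.778
NF = 10 log₁₀(1.778) = 2.50 dB

2.50 dB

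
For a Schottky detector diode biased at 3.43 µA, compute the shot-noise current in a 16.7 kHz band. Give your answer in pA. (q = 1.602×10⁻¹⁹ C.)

I_n = √(2qI·B)
2qI·B = 2 × 1.602×10⁻¹⁹ × 3.43×10⁻⁶ × 1.67×10⁴ = 1.84×10⁻²⁰ A²
I_n = √(1.84×10⁻²⁰) = 1.35×10⁻¹⁰ A = 135 pA

135 pA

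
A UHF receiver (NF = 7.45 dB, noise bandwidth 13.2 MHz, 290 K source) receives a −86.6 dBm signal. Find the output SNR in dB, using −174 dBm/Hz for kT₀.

Noise floor: N = −174 + 10 log₁₀(B) + NF
10 log₁₀(1.32×10⁷) = 71.21 dB
N = −174 + 71.21 + 7.45 = −95.34 dBm
SNR = P_sig − N = −86.6 − (−95.34) = 8.74 dB → 8.7 dB

8.7 dB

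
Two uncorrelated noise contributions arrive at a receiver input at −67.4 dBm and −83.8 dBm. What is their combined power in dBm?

Convert to linear, add, convert back:
P₁ = 1.82×10⁻¹⁰ W, P₂ = 4.17×10⁻¹² W
P_tot = 1.86×10⁻¹⁰ W → 10 log₁₀(P_tot / 10⁻³) = −67.3 dBm

−67.3 dBm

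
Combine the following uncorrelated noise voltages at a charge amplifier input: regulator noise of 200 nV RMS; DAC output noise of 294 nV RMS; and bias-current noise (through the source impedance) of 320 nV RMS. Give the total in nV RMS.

Uncorrelated sources add in power (mean-square): V_tot = √(ΣV_i²)
V_tot = √[(2.00×10⁻⁷)² + (2.94×10⁻⁷)² + (3.20×10⁻⁷)²] = 4.78×10⁻⁷ V = 478 nV

478 nV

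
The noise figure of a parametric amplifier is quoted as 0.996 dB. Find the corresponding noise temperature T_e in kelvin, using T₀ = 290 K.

F = 10^(0.996/10) = 1.25777
T_e = (F − 1)·T₀ = (1.25777 − 1) × 290 = 74.8 K

74.8 K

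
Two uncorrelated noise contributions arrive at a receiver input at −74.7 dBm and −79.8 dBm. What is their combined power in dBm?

Convert to linear, add, convert back:
P₁ = 3.39×10⁻¹¹ W, P₂ = 1.05×10⁻¹¹ W
P_tot = 4.44×10⁻¹¹ W → 10 log₁₀(P_tot / 10⁻³) = −73.5 dBm

−73.5 dBm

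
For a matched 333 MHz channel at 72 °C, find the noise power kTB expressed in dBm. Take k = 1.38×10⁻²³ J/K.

T = 72 °C + 273.15 = 345.15 K
P_n = kTB = 1.38×10⁻²³ × 345.15 × 3.33×10⁸ = 1.59×10⁻¹² W
In dBm: 10 log₁₀(1.59×10⁻¹² / 10⁻³) = −88.0 dBm

−88.0 dBm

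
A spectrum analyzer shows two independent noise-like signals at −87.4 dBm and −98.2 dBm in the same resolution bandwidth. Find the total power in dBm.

Convert to linear, add, convert back:
P₁ = 1.82×10⁻¹² W, P₂ = 1.51×10⁻¹³ W
P_tot = 1.97×10⁻¹² W → 10 log₁₀(P_tot / 10⁻³) = −87.1 dBm

−87.1 dBm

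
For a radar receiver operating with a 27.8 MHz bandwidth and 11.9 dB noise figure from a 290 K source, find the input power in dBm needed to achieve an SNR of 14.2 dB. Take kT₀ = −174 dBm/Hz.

Sensitivity = −174 + 10 log₁₀(B) + NF + SNR_min
= −174 + 74.44 + 11.9 + 14.2
= −73.46 dBm → −73.5 dBm

−73.5 dBm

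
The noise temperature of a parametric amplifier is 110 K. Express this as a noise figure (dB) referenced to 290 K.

1.40 dB

F = 1 + T_e/T₀ = 1 + 110/290 = 1.37931
NF = 10 log₁₀(1.37931) = 1.40 dB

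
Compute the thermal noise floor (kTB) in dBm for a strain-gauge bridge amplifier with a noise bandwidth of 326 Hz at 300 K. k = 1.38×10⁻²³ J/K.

−148.7 dBm

P_n = kTB = 1.38×10⁻²³ × 300 × 3.26×10² = 1.35×10⁻¹⁸ W
In dBm: 10 log₁₀(1.35×10⁻¹⁸ / 10⁻³) = −148.7 dBm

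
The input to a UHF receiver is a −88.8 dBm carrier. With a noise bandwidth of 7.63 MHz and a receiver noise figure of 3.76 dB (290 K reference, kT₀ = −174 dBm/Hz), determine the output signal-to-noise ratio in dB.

Noise floor: N = −174 + 10 log₁₀(B) + NF
10 log₁₀(7.63×10⁶) = 68.83 dB
N = −174 + 68.83 + 3.76 = −101.41 dBm
SNR = P_sig − N = −88.8 − (−101.41) = 12.61 dB → 12.6 dB

12.6 dB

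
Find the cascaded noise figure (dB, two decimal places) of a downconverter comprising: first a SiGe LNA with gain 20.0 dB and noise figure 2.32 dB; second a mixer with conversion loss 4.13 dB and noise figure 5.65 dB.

Convert to linear (a loss of L dB is a gain of −L dB): F_i = 10^(NF_i/10), G_i = 10^(G_i,dB/10)
  Stage 1: F_1 = 10^(2.32/10) = 1.706, G_1 = 10^(20.0/10) = 100.0
  Stage 2: F_2 = 10^(5.65/10) = 3.673, G_2 = 10^(−4.13/10) = 0.3864
Friis cascade:
  F = 1.706 + (3.673 − 1)/100.0 = 1.733
NF = 10 log₁₀(1.733) = 2.39 dB

2.39 dB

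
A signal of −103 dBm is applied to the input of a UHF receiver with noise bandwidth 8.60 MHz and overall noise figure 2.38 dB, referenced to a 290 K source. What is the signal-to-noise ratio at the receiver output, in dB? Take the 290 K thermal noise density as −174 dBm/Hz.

Noise floor: N = −174 + 10 log₁₀(B) + NF
10 log₁₀(8.60×10⁶) = 69.34 dB
N = −174 + 69.34 + 2.38 = −102.28 dBm
SNR = P_sig − N = −103 − (−102.28) = −0.72 dB → −0.7 dB

−0.7 dB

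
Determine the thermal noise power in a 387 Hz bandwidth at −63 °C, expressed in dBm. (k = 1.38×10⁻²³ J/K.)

−149.5 dBm

T = −63 °C + 273.15 = 210.15 K
P_n = kTB = 1.38×10⁻²³ × 210.15 × 3.87×10² = 1.12×10⁻¹⁸ W
In dBm: 10 log₁₀(1.12×10⁻¹⁸ / 10⁻³) = −149.5 dBm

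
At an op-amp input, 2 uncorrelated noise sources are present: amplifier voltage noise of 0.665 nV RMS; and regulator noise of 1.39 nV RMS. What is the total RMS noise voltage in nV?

Uncorrelated sources add in power (mean-square): V_tot = √(ΣV_i²)
V_tot = √[(6.65×10⁻¹⁰)² + (1.39×10⁻⁹)²] = 1.54×10⁻⁹ V = 1.54 nV

1.54 nV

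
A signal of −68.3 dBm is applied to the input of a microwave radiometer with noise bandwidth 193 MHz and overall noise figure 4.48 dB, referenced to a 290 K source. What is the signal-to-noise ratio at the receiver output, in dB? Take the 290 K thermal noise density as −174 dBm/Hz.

18.4 dB

Noise floor: N = −174 + 10 log₁₀(B) + NF
10 log₁₀(1.93×10⁸) = 82.86 dB
N = −174 + 82.86 + 4.48 = −86.66 dBm
SNR = P_sig − N = −68.3 − (−86.66) = 18.36 dB → 18.4 dB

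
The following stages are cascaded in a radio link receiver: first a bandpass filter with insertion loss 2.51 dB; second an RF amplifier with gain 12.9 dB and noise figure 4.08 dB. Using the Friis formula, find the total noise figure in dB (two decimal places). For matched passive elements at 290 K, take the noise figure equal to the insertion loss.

6.59 dB

Convert to linear (a loss of L dB is a gain of −L dB): F_i = 10^(NF_i/10), G_i = 10^(G_i,dB/10)
  Stage 1: F_1 = 10^(2.51/10) = 1.782, G_1 = 10^(−2.51/10) = 0.5610
  Stage 2: F_2 = 10^(4.08/10) = 2.559, G_2 = 10^(12.9/10) = 19.50
Friis cascade:
  F = 1.782 + (2.559 − 1)/0.5610 = 4.560
NF = 10 log₁₀(4.560) = 6.59 dB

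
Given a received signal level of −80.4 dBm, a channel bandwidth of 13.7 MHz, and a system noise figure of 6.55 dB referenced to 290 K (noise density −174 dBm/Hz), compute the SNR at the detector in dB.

Noise floor: N = −174 + 10 log₁₀(B) + NF
10 log₁₀(1.37×10⁷) = 71.37 dB
N = −174 + 71.37 + 6.55 = −96.08 dBm
SNR = P_sig − N = −80.4 − (−96.08) = 15.68 dB → 15.7 dB

15.7 dB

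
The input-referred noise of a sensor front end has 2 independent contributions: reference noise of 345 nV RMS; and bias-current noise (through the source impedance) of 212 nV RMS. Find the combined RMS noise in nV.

Uncorrelated sources add in power (mean-square): V_tot = √(ΣV_i²)
V_tot = √[(3.45×10⁻⁷)² + (2.12×10⁻⁷)²] = 4.05×10⁻⁷ V = 405 nV

405 nV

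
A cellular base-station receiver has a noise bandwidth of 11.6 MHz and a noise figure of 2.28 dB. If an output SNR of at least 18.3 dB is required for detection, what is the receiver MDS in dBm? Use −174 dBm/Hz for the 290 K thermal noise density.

Sensitivity = −174 + 10 log₁₀(B) + NF + SNR_min
= −174 + 70.64 + 2.28 + 18.3
= −82.78 dBm → −82.8 dBm

−82.8 dBm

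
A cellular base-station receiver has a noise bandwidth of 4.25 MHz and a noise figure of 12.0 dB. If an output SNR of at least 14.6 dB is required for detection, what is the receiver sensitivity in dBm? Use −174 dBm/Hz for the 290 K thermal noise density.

−81.1 dBm

Sensitivity = −174 + 10 log₁₀(B) + NF + SNR_min
= −174 + 66.28 + 12.0 + 14.6
= −81.12 dBm → −81.1 dBm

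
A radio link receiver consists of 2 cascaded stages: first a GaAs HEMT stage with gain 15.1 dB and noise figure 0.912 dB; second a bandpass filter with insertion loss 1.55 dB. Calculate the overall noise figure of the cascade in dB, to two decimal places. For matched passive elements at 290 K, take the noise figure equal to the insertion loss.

0.96 dB

Convert to linear (a loss of L dB is a gain of −L dB): F_i = 10^(NF_i/10), G_i = 10^(G_i,dB/10)
  Stage 1: F_1 = 10^(0.912/10) = 1.234, G_1 = 10^(15.1/10) = 32.36
  Stage 2: F_2 = 10^(1.55/10) = 1.429, G_2 = 10^(−1.55/10) = 0.6998
Friis cascade:
  F = 1.234 + (1.429 − 1)/32.36 = 1.247
NF = 10 log₁₀(1.247) = 0.96 dB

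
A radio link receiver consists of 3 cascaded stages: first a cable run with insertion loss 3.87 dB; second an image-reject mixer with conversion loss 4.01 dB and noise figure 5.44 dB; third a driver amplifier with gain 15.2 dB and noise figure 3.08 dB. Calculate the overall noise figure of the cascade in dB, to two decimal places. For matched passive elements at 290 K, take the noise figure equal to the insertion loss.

Convert to linear (a loss of L dB is a gain of −L dB): F_i = 10^(NF_i/10), G_i = 10^(G_i,dB/10)
  Stage 1: F_1 = 10^(3.87/10) = 2.438, G_1 = 10^(−3.87/10) = 0.4102
  Stage 2: F_2 = 10^(5.44/10) = 3.499, G_2 = 10^(−4.01/10) = 0.3972
  Stage 3: F_3 = 10^(3.08/10) = 2.032, G_3 = 10^(15.2/10) = 33.11
Friis cascade:
  F = 2.438 + (3.499 − 1)/0.4102 + (2.032 − 1)/0.1629 = 14.87
NF = 10 log₁₀(14.87) = 11.72 dB

11.72 dB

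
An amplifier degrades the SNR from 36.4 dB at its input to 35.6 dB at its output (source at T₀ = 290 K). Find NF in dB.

NF (dB) = SNR_in(dB) − SNR_out(dB) when the source is at T₀
NF = 36.4 − 35.6 = 0.8 dB

0.8 dB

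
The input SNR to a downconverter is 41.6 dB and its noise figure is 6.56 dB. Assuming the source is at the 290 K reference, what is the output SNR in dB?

35.04 dB

By definition F = SNR_in/SNR_out, so in dB: SNR_out = SNR_in − NF
SNR_out = 41.6 − 6.56 = 35.04 dB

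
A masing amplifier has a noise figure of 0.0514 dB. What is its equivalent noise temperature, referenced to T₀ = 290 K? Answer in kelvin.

3.45 K

F = 10^(0.0514/10) = 1.01191
T_e = (F − 1)·T₀ = (1.01191 − 1) × 290 = 3.45 K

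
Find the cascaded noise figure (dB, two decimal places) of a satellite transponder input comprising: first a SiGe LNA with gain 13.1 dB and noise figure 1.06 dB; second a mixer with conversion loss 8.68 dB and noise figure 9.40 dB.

Convert to linear (a loss of L dB is a gain of −L dB): F_i = 10^(NF_i/10), G_i = 10^(G_i,dB/10)
  Stage 1: F_1 = 10^(1.06/10) = 1.276, G_1 = 10^(13.1/10) = 20.42
  Stage 2: F_2 = 10^(9.40/10) = 8.710, G_2 = 10^(−8.68/10) = 0.1355
Friis cascade:
  F = 1.276 + (8.710 − 1)/20.42 = 1.654
NF = 10 log₁₀(1.654) = 2.19 dB

2.19 dB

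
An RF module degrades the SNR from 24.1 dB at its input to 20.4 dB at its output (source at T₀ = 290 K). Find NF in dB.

3.7 dB

NF (dB) = SNR_in(dB) − SNR_out(dB) when the source is at T₀
NF = 24.1 − 20.4 = 3.7 dB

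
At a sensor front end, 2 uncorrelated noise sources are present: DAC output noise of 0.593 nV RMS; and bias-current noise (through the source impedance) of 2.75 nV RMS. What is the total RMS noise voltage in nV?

2.81 nV

Uncorrelated sources add in power (mean-square): V_tot = √(ΣV_i²)
V_tot = √[(5.93×10⁻¹⁰)² + (2.75×10⁻⁹)²] = 2.81×10⁻⁹ V = 2.81 nV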